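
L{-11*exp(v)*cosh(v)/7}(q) 11*(1 - q)/(7*q*(q - 2))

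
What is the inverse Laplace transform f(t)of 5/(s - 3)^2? 5*t*exp(3*t)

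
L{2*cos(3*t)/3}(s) 2*s/(3*(s^2 + 9))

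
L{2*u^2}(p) 4/p^3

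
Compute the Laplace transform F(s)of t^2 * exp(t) 2/(s - 1)^3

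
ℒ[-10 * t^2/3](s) -20/(3 * s^3)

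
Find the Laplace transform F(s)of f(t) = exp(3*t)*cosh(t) (s - 3)/((s - 3)^2 - 1)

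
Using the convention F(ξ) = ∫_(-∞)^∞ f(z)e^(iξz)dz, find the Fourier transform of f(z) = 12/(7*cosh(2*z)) 6*pi/(7*cosh(pi*ξ/4))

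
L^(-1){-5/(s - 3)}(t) -5*exp(3*t)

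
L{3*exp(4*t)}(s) 3/(s - 4)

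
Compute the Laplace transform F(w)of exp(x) 1/(w - 1)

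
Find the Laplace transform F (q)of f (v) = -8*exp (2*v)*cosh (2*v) 8*(2 - q)/ (q*(q - 4))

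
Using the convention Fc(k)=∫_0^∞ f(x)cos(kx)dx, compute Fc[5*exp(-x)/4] 5/(4*(k^2 + 1))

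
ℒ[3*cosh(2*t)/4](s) 3*s/(4*(s^2 - 4))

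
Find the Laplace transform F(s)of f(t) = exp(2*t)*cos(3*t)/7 (s - 2)/(7*((s - 2)^2 + 9))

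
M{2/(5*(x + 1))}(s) 2*pi*csc(pi*s)/5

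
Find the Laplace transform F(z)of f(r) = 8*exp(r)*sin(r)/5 8/(5*((z - 1)^2 + 1))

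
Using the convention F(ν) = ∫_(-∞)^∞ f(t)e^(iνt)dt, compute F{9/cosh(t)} 9*pi/cosh(pi*ν/2)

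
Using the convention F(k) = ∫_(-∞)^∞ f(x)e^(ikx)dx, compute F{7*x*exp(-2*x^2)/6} 7*sqrt(2)*I*sqrt(pi)*k*exp(-k^2/8)/48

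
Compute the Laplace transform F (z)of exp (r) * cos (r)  (z - 1)/ ( (z - 1)^2 + 1)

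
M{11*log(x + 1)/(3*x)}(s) -11*pi*csc(pi*s)/(3*s - 3)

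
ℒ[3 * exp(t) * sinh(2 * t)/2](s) 3/((s - 1)^2 - 4)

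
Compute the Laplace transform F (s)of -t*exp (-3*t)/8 -1/ (8*(s + 3)^2)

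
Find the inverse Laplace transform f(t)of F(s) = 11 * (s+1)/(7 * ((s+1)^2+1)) 11 * exp(-t) * cos(t)/7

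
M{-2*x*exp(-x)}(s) -2*gamma(s+1)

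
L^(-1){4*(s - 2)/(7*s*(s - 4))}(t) 4*exp(2*t)*cosh(2*t)/7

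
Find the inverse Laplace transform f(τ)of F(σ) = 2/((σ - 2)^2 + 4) exp(2*τ)*sin(2*τ)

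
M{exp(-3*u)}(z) gamma(z)/3^z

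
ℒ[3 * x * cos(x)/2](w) 3 * (w^2 - 1)/(2 * (w^2 + 1)^2)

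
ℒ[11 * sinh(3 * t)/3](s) 11/(s^2 - 9)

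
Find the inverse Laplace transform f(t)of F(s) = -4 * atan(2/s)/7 -4 * sin(2 * t)/(7 * t)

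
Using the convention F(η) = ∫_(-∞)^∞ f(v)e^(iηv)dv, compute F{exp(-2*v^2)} sqrt(2)*sqrt(pi)*exp(-η^2/8)/2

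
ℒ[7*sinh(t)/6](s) 7/(6*(s^2 - 1))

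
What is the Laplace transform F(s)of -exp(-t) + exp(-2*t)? 1/(s + 2) - 1/(s + 1)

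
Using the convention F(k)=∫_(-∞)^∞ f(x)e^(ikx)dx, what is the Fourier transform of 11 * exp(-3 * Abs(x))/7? 66/(7 * (k^2+9))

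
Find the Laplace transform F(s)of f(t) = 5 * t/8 5/(8 * s^2)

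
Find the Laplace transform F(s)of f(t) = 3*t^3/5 18/(5*s^4)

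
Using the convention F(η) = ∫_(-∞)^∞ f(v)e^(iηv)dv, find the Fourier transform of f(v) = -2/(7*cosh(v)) -2*pi/(7*cosh(pi*η/2))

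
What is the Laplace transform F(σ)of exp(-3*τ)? 1/(σ + 3)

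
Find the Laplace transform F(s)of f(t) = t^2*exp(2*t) 2/(s - 2)^3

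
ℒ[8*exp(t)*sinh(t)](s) 8/(s*(s - 2))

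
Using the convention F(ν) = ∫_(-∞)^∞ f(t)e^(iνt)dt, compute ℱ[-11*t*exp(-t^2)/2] -11*I*sqrt(pi)*ν*exp(-ν^2/4)/4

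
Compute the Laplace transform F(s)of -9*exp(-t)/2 -9/(2*s + 2)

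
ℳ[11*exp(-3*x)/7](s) 11*gamma(s)/(7*3^s)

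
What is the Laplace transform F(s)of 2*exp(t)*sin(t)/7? 2/(7*((s - 1)^2 + 1))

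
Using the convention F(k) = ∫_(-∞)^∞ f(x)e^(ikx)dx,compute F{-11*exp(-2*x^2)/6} -11*sqrt(2)*sqrt(pi)*exp(-k^2/8)/12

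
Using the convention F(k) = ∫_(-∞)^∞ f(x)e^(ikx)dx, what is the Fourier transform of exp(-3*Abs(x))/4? 3/(2*(k^2 + 9))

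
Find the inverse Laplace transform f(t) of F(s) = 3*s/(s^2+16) 3*cos(4*t) 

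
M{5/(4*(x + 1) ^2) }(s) -5*pi*(s - 1) /(4*sin(pi*s) ) 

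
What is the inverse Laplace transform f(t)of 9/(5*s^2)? 9*t/5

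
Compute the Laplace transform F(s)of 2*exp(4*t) 2/(s - 4)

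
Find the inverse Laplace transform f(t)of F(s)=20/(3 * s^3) 10 * t^2/3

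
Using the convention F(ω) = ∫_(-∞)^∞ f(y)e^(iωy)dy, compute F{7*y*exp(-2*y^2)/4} 7*sqrt(2)*I*sqrt(pi)*ω*exp(-ω^2/8)/32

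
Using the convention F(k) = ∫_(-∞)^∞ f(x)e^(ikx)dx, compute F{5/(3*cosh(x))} 5*pi/(3*cosh(pi*k/2))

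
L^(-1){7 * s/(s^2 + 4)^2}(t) 7 * t * sin(2 * t)/4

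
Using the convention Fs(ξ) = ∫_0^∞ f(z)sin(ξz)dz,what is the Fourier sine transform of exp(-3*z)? ξ/(ξ^2 + 9)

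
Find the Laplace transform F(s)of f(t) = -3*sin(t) -3/(s^2 + 1)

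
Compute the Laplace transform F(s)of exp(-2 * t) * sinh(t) 1/((s + 2)^2 - 1)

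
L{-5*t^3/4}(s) -15/(2*s^4)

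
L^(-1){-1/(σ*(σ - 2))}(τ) -exp(τ)*sinh(τ)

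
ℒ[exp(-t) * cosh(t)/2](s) (s+1)/(2 * s * (s+2))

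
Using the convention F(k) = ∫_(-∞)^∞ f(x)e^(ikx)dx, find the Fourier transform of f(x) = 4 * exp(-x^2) 4 * sqrt(pi) * exp(-k^2/4)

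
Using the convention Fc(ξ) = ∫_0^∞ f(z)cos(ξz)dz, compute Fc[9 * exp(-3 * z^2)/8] 3 * sqrt(3) * sqrt(pi) * exp(-ξ^2/12)/16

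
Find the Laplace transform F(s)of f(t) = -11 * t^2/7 -22/(7 * s^3)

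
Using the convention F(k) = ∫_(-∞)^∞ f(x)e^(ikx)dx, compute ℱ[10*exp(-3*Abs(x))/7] 60/(7*(k^2+9))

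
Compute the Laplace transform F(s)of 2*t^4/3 16/s^5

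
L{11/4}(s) 11/(4*s)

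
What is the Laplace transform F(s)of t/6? 1/(6 * s^2)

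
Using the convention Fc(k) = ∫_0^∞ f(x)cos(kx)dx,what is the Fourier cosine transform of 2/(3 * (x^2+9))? pi * exp(-3 * k)/9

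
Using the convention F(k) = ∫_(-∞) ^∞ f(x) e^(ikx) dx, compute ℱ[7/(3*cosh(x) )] 7*pi/(3*cosh(pi*k/2) ) 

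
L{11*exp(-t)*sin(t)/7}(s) 11/(7*((s + 1)^2 + 1))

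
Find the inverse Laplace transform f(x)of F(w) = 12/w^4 2*x^3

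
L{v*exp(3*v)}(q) (q - 3)^(-2)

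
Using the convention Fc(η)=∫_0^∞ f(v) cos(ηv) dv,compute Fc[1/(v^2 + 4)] pi*exp(-2*η) /4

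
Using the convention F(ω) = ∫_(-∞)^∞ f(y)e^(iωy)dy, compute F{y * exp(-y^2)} I * sqrt(pi) * ω * exp(-ω^2/4)/2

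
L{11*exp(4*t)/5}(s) 11/(5*(s - 4))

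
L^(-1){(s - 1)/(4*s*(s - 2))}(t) exp(t)*cosh(t)/4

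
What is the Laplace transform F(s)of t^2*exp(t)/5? 2/(5*(s - 1)^3)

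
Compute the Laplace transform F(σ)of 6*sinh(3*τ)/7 18/(7*(σ^2 - 9))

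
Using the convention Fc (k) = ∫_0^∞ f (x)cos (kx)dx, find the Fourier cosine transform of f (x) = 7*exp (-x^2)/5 7*sqrt (pi)*exp (-k^2/4)/10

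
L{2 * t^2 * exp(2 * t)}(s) 4/(s - 2)^3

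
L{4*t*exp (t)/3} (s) 4/ (3*(s - 1)^2)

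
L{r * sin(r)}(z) 2 * z/(z^2 + 1)^2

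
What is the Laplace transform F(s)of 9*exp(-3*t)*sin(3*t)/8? 27/(8*((s + 3)^2 + 9))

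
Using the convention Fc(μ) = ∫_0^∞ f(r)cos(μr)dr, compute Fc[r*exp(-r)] (1 - μ^2)/(μ^2 + 1)^2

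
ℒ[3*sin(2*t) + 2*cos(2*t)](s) 2*s/(s^2 + 4) + 6/(s^2 + 4)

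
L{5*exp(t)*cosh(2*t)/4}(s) 5*(s - 1)/(4*((s - 1)^2 - 4))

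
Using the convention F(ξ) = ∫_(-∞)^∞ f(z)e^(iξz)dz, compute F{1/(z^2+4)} pi*exp(-2*Abs(ξ))/2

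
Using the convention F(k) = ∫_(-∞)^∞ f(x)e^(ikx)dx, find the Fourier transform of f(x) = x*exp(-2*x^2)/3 sqrt(2)*I*sqrt(pi)*k*exp(-k^2/8)/24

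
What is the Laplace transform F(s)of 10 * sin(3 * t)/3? 10/(s^2 + 9)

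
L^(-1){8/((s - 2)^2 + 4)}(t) 4*exp(2*t)*sin(2*t)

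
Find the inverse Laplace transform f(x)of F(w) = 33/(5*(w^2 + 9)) 11*sin(3*x)/5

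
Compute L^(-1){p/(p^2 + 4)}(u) cos(2*u)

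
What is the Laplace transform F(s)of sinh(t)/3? 1/(3*(s^2 - 1))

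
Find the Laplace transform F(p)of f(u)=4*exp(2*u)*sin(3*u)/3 4/((p - 2)^2 + 9)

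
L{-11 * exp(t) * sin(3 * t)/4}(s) -33/(4 * (s - 1)^2 + 36)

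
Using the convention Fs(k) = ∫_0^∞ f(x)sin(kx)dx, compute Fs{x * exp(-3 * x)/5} 6 * k/(5 * (k^2 + 9)^2)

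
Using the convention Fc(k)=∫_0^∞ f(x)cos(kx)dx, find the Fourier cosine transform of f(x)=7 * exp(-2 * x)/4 7/(2 * (k^2+4))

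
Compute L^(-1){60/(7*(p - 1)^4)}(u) 10*u^3*exp(u)/7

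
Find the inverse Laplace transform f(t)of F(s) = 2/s 2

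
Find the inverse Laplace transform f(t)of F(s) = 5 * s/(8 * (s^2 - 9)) 5 * cosh(3 * t)/8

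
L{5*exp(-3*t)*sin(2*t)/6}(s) 5/(3*((s + 3)^2 + 4))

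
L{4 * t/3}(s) 4/(3 * s^2)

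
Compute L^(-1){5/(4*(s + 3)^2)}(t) 5*t*exp(-3*t)/4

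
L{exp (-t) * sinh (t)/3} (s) 1/ (3 * s * (s + 2))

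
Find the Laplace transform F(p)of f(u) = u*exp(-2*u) (p+2)^(-2)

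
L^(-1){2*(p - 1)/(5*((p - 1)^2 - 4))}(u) 2*exp(u)*cosh(2*u)/5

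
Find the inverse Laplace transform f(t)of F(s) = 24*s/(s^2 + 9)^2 4*t*sin(3*t)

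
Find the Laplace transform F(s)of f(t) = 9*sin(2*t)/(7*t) 9*atan(2/s)/7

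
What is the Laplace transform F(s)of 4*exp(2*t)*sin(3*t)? 12/((s - 2)^2+9)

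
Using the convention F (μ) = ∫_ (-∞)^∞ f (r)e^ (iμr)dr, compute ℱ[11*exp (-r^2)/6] 11*sqrt (pi)*exp (-μ^2/4)/6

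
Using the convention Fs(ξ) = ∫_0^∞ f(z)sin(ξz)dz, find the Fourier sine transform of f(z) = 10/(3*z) 5*pi/3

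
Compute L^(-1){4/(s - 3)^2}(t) 4*t*exp(3*t)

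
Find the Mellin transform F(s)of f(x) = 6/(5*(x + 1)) 6*pi*csc(pi*s)/5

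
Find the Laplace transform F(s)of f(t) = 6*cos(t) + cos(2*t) 6*s/(s^2 + 1) + s/(s^2 + 4)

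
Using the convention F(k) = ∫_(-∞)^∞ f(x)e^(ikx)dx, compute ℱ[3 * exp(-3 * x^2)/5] sqrt(3) * sqrt(pi) * exp(-k^2/12)/5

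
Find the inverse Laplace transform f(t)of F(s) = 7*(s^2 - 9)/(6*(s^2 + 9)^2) 7*t*cos(3*t)/6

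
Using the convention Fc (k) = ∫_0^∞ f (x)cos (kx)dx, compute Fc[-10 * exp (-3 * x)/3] -10/ (k^2 + 9)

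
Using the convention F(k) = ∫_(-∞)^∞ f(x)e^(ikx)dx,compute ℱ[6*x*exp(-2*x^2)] 3*sqrt(2)*I*sqrt(pi)*k*exp(-k^2/8)/4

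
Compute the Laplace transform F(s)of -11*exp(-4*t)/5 -11/(5*s + 20)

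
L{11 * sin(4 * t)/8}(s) 11/(2 * (s^2 + 16))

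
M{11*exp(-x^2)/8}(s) 11*gamma(s/2)/16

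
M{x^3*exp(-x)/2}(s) gamma(s + 3)/2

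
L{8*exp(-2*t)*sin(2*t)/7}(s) 16/(7*((s + 2)^2 + 4))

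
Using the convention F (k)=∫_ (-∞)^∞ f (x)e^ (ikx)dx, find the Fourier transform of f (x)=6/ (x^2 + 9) 2*pi*exp (-3*Abs (k))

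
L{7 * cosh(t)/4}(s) 7 * s/(4 * (s^2-1))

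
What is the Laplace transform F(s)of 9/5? 9/(5*s)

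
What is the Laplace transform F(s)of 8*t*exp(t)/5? 8/(5*(s - 1)^2)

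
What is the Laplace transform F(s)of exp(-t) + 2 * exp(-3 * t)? 2/(s + 3) + 1/(s + 1)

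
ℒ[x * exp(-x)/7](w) 1/(7 * (w + 1)^2)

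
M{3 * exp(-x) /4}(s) 3 * gamma(s) /4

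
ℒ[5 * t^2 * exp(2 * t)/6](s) 5/(3 * (s - 2)^3)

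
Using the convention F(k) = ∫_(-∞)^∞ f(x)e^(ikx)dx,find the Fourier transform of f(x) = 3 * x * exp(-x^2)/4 3 * I * sqrt(pi) * k * exp(-k^2/4)/8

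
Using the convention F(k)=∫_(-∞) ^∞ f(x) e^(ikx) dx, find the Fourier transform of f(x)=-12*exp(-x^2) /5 -12*sqrt(pi)*exp(-k^2/4) /5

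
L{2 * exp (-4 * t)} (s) 2/ (s + 4)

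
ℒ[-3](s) -3/s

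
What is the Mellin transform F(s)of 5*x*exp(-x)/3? 5*gamma(s + 1)/3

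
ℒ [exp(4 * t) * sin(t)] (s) 1/((s - 4)^2 + 1)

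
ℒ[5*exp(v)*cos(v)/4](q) 5*(q - 1)/(4*((q - 1)^2 + 1))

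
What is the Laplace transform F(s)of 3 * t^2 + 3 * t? 3/s^2 + 6/s^3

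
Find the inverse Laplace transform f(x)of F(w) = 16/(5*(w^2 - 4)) 8*sinh(2*x)/5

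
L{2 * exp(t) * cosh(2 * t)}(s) 2 * (s - 1)/((s - 1)^2-4)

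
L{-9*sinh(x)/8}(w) -9/(8*w^2 - 8)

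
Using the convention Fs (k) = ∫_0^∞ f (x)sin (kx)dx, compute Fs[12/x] 6*pi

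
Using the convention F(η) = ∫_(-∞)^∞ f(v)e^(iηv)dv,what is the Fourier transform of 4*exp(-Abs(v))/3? 8/(3*(η^2+1))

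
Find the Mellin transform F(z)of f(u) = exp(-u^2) gamma(z/2)/2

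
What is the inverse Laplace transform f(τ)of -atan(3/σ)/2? -sin(3*τ)/(2*τ)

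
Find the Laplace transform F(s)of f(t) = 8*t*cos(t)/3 8*(s^2-1)/(3*(s^2+1)^2)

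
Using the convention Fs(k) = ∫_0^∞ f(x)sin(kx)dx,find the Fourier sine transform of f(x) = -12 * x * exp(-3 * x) -72 * k/(k^2 + 9)^2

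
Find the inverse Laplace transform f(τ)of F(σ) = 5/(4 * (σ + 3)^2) 5 * τ * exp(-3 * τ)/4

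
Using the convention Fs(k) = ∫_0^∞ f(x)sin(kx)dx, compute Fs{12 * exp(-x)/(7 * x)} 12 * atan(k)/7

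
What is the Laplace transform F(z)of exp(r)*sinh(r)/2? 1/(2*z*(z - 2))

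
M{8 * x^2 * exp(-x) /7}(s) 8 * gamma(s + 2) /7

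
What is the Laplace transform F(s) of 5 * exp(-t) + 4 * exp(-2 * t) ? 5/(s + 1) + 4/(s + 2) 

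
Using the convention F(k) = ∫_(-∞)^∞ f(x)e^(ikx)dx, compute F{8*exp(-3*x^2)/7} 8*sqrt(3)*sqrt(pi)*exp(-k^2/12)/21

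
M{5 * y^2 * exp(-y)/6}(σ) 5 * gamma(σ + 2)/6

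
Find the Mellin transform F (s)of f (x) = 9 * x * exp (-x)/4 9 * gamma (s + 1)/4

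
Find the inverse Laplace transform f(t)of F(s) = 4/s 4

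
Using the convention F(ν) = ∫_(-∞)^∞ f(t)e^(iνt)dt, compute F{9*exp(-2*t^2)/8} 9*sqrt(2)*sqrt(pi)*exp(-ν^2/8)/16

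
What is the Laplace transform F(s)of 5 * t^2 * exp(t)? 10/(s - 1)^3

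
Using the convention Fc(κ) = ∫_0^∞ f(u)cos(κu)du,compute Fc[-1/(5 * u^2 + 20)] -pi * exp(-2 * κ)/20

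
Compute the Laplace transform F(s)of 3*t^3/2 9/s^4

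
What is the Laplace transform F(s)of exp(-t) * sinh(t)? 1/(s * (s + 2))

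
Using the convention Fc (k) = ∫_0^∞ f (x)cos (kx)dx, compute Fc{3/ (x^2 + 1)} 3*pi*exp (-k)/2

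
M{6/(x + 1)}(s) 6*pi*csc(pi*s)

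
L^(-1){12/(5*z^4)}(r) 2*r^3/5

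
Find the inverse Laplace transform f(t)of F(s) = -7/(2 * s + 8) -7 * exp(-4 * t)/2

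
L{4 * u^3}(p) 24/p^4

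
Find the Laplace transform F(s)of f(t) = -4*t -4/s^2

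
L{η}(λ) λ^(-2)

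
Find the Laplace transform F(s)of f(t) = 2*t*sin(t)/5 4*s/(5*(s^2 + 1)^2)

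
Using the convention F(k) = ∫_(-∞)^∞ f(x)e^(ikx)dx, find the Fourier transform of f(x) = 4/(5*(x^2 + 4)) 2*pi*exp(-2*Abs(k))/5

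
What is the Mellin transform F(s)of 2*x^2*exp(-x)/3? 2*gamma(s + 2)/3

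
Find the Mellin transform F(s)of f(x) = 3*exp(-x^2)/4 3*gamma(s/2)/8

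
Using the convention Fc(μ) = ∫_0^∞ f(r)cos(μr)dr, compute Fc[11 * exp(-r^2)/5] 11 * sqrt(pi) * exp(-μ^2/4)/10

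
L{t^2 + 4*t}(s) 2/s^3 + 4/s^2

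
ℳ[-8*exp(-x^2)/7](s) -4*gamma(s/2)/7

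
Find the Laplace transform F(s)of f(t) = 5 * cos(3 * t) 5 * s/(s^2 + 9)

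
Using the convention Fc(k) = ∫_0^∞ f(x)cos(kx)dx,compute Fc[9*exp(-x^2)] 9*sqrt(pi)*exp(-k^2/4)/2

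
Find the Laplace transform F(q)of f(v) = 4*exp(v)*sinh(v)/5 4/(5*q*(q - 2))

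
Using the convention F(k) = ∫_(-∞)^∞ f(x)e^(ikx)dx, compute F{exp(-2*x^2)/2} sqrt(2)*sqrt(pi)*exp(-k^2/8)/4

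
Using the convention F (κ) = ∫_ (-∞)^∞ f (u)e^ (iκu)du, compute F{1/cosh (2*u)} pi/ (2*cosh (pi*κ/4))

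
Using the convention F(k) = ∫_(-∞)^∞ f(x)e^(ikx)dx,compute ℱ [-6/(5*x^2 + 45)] -2*pi*exp(-3*Abs(k))/5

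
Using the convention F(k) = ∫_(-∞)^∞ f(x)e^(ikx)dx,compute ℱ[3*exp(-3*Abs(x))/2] 9/(k^2 + 9)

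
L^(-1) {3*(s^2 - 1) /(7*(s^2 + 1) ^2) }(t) 3*t*cos(t) /7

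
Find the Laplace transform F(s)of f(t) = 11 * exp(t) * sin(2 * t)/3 22/(3 * ((s - 1)^2+4))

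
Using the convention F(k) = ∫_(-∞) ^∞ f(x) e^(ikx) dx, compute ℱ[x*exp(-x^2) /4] I*sqrt(pi)*k*exp(-k^2/4) /8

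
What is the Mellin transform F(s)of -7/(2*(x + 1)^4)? 7*pi*(s - 3)*(s - 2)*(s - 1)/(12*sin(pi*s))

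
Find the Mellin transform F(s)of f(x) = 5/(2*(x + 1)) 5*pi*csc(pi*s)/2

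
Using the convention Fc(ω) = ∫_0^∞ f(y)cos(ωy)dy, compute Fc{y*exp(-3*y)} (9 - ω^2)/(ω^2 + 9)^2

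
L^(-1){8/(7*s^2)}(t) 8*t/7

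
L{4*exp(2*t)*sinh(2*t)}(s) 8/(s*(s - 4))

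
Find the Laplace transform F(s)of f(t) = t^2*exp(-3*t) 2/(s + 3)^3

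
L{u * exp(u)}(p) (p - 1)^(-2)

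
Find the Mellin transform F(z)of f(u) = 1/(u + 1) pi * csc(pi * z)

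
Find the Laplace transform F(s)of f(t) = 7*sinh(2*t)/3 14/(3*(s^2 - 4))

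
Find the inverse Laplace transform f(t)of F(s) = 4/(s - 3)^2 4 * t * exp(3 * t)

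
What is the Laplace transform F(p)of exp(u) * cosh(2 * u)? (p - 1)/((p - 1)^2 - 4)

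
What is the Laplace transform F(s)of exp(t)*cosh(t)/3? (s - 1)/(3*s*(s - 2))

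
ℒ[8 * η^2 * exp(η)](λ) 16/(λ - 1)^3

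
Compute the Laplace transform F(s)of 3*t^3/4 9/(2*s^4)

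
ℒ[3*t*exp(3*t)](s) 3/(s - 3)^2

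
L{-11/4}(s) -11/(4*s)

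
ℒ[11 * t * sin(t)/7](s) 22 * s/(7 * (s^2+1)^2)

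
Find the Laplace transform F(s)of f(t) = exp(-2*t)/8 1/(8*(s + 2))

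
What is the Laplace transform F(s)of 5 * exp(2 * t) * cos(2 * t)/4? 5 * (s - 2)/(4 * ((s - 2)^2 + 4))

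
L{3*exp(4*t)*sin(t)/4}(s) 3/(4*((s - 4)^2+1))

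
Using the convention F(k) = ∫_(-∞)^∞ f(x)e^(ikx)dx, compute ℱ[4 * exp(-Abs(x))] 8/(k^2 + 1)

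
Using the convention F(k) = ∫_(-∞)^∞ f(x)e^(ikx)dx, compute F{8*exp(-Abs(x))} 16/(k^2 + 1)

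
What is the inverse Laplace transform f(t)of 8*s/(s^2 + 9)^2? 4*t*sin(3*t)/3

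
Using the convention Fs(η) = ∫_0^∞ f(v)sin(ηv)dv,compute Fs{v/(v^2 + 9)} pi*exp(-3*η)/2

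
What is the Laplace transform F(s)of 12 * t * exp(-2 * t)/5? 12/(5 * (s + 2)^2)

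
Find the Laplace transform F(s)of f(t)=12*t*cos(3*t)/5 12*(s^2 - 9)/(5*(s^2 + 9)^2)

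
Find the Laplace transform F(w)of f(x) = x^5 120/w^6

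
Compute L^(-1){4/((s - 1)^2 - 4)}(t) 2*exp(t)*sinh(2*t)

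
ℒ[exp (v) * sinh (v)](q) 1/ (q * (q - 2))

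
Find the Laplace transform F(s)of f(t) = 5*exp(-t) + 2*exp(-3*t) 2/(s + 3) + 5/(s + 1)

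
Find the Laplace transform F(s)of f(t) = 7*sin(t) 7/(s^2 + 1)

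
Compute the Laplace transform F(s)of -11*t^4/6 -44/s^5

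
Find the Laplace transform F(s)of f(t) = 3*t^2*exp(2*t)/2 3/(s - 2)^3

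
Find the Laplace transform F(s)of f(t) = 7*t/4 7/(4*s^2)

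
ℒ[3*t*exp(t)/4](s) 3/(4*(s - 1)^2)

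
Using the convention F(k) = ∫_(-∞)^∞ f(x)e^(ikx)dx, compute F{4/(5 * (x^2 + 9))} 4 * pi * exp(-3 * Abs(k))/15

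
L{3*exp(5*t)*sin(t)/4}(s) 3/(4*((s - 5)^2 + 1))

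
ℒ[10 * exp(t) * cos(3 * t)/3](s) 10 * (s - 1)/(3 * ((s - 1)^2 + 9))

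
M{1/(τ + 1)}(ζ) pi*csc(pi*ζ)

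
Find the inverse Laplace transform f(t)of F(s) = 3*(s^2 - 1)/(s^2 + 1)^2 3*t*cos(t)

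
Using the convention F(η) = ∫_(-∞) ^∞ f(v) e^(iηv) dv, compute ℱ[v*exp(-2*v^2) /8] sqrt(2)*I*sqrt(pi)*η*exp(-η^2/8) /64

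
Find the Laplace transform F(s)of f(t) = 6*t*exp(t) 6/(s - 1)^2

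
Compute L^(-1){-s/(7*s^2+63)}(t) -cos(3*t)/7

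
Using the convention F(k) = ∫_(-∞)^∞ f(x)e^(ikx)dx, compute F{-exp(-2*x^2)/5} -sqrt(2)*sqrt(pi)*exp(-k^2/8)/10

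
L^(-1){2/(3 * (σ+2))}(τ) 2 * exp(-2 * τ)/3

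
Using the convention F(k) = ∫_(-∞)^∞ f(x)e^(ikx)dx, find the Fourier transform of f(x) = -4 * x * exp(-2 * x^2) -sqrt(2) * I * sqrt(pi) * k * exp(-k^2/8)/2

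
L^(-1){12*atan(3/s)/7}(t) 12*sin(3*t)/(7*t)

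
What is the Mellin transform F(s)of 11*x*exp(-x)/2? 11*gamma(s + 1)/2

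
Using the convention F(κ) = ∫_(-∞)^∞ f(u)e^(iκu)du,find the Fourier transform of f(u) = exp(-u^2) sqrt(pi)*exp(-κ^2/4)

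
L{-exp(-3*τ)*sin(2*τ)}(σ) -2/((σ + 3)^2 + 4)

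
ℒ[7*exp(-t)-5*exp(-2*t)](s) 7/(s + 1)-5/(s + 2)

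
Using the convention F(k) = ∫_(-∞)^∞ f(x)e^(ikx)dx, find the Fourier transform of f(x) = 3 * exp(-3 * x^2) sqrt(3) * sqrt(pi) * exp(-k^2/12)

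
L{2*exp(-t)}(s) 2/(s + 1)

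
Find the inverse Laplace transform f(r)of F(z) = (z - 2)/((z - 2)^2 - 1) exp(2*r)*cosh(r)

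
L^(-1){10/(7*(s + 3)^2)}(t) 10*t*exp(-3*t)/7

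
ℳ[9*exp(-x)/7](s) 9*gamma(s)/7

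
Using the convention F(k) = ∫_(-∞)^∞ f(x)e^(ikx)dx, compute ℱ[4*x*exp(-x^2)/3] 2*I*sqrt(pi)*k*exp(-k^2/4)/3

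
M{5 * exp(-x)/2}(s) 5 * gamma(s)/2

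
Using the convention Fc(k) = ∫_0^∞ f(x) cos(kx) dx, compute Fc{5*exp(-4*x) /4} 5/(k^2 + 16) 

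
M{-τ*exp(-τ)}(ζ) -gamma(ζ+1)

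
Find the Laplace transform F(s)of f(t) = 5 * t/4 5/(4 * s^2)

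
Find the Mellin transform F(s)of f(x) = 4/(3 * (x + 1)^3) 2 * pi * (s - 2) * (s - 1)/(3 * sin(pi * s))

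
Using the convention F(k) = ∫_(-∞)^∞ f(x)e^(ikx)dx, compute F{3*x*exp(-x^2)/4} 3*I*sqrt(pi)*k*exp(-k^2/4)/8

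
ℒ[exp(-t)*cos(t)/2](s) (s + 1)/(2*((s + 1)^2 + 1))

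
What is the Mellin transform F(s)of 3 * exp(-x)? 3 * gamma(s)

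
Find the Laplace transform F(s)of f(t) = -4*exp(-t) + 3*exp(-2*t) 3/(s + 2)-4/(s + 1)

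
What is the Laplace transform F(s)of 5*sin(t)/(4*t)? 5*atan(1/s)/4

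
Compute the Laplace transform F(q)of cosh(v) q/(q^2 - 1)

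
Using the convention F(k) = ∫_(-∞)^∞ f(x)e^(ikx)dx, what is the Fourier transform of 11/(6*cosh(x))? 11*pi/(6*cosh(pi*k/2))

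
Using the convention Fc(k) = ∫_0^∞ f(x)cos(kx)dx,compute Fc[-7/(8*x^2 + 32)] -7*pi*exp(-2*k)/32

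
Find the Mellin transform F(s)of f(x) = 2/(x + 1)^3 gamma(s)*gamma(3 - s)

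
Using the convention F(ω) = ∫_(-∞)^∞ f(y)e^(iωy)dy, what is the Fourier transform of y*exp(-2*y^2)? sqrt(2)*I*sqrt(pi)*ω*exp(-ω^2/8)/8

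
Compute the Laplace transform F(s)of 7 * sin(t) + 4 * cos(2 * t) 7/(s^2 + 1) + 4 * s/(s^2 + 4)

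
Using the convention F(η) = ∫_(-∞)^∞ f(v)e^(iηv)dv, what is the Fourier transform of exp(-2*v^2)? sqrt(2)*sqrt(pi)*exp(-η^2/8)/2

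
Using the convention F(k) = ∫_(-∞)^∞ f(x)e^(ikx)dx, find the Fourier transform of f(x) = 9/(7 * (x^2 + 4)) 9 * pi * exp(-2 * Abs(k))/14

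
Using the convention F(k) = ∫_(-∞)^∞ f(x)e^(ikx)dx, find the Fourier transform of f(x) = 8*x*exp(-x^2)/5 4*I*sqrt(pi)*k*exp(-k^2/4)/5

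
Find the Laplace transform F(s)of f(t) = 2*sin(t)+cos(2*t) 2/(s^2+1)+s/(s^2+4)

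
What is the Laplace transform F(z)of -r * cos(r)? (1 - z^2)/(z^2 + 1)^2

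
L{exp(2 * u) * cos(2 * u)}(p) (p - 2)/((p - 2)^2 + 4)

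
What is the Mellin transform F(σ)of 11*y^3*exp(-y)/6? 11*gamma(σ + 3)/6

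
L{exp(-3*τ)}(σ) 1/(σ + 3)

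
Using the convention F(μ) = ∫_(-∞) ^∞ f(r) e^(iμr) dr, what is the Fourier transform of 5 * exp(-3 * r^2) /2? 5 * sqrt(3) * sqrt(pi) * exp(-μ^2/12) /6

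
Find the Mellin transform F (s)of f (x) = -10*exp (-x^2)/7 -5*gamma (s/2)/7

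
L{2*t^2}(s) 4/s^3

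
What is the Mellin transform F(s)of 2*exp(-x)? 2*gamma(s)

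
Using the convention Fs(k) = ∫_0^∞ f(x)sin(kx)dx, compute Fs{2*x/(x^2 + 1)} pi*exp(-k)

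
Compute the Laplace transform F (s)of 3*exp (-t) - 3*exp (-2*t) 3/ (s + 1) - 3/ (s + 2)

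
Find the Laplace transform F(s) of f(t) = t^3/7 6/(7 * s^4) 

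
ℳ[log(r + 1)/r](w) -pi*csc(pi*w)/(w - 1)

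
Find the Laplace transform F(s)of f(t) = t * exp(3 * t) (s - 3)^(-2)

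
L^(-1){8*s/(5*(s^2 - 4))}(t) 8*cosh(2*t)/5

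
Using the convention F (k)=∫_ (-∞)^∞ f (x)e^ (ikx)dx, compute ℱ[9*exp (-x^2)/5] 9*sqrt (pi)*exp (-k^2/4)/5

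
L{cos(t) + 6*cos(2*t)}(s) 6*s/(s^2 + 4) + s/(s^2 + 1)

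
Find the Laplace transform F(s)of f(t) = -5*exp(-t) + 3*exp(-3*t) 3/(s + 3) - 5/(s + 1)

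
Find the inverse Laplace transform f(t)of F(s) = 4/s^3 2*t^2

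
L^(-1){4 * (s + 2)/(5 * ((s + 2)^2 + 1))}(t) 4 * exp(-2 * t) * cos(t)/5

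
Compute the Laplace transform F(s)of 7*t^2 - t 14/s^3-1/s^2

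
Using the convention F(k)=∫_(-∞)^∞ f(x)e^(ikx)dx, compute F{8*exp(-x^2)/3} 8*sqrt(pi)*exp(-k^2/4)/3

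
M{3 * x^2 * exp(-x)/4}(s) 3 * gamma(s+2)/4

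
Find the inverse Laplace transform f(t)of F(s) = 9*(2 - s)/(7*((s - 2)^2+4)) -9*exp(2*t)*cos(2*t)/7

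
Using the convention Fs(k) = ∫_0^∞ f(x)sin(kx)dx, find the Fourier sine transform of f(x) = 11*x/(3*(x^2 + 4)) 11*pi*exp(-2*k)/6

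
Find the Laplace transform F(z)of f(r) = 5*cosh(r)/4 5*z/(4*(z^2 - 1))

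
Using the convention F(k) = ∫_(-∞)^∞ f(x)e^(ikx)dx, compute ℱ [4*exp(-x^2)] 4*sqrt(pi)*exp(-k^2/4)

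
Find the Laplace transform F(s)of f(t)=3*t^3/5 18/(5*s^4)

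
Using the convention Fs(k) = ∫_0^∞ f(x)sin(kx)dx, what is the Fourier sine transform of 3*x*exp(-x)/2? 3*k/(k^2 + 1)^2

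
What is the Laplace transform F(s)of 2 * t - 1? 2/s^2 - 1/s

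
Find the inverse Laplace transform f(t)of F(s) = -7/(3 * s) -7/3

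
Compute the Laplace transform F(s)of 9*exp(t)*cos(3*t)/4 9*(s - 1)/(4*((s - 1)^2 + 9))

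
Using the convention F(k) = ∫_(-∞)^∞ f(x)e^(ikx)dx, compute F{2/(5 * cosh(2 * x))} pi/(5 * cosh(pi * k/4))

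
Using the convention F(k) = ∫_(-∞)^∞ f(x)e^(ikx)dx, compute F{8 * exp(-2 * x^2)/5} 4 * sqrt(2) * sqrt(pi) * exp(-k^2/8)/5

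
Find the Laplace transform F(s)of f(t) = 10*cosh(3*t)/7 10*s/(7*(s^2 - 9))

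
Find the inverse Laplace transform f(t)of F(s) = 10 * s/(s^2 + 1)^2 5 * t * sin(t)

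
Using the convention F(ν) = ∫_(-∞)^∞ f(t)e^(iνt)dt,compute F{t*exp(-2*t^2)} sqrt(2)*I*sqrt(pi)*ν*exp(-ν^2/8)/8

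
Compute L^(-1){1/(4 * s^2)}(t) t/4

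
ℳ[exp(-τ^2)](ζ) gamma(ζ/2)/2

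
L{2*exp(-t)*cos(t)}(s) 2*(s + 1)/((s + 1)^2 + 1)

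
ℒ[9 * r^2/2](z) 9/z^3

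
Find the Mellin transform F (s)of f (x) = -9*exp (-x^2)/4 -9*gamma (s/2)/8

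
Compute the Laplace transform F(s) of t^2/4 1/(2*s^3) 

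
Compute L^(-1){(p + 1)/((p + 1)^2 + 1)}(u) exp(-u)*cos(u)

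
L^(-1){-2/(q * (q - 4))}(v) -exp(2 * v) * sinh(2 * v)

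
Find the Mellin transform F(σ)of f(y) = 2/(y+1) 2*pi*csc(pi*σ)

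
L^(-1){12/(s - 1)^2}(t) 12*t*exp(t)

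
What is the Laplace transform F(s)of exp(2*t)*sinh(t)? 1/((s - 2)^2 - 1)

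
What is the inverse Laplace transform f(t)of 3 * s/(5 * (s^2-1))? 3 * cosh(t)/5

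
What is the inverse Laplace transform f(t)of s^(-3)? t^2/2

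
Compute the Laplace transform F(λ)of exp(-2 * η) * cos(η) (λ + 2)/((λ + 2)^2 + 1)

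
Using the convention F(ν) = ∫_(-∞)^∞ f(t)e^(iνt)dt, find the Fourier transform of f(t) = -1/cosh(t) -pi/cosh(pi*ν/2)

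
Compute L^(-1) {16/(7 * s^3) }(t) 8 * t^2/7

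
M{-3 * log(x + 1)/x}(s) 3 * pi * csc(pi * s)/(s - 1)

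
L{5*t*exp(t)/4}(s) 5/(4*(s - 1)^2)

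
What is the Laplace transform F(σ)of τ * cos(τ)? (σ^2-1)/(σ^2+1)^2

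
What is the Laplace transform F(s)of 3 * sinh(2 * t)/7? 6/(7 * (s^2 - 4))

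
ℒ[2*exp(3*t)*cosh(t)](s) 2*(s - 3)/((s - 3)^2 - 1)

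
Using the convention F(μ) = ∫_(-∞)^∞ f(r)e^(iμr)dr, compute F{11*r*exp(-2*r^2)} 11*sqrt(2)*I*sqrt(pi)*μ*exp(-μ^2/8)/8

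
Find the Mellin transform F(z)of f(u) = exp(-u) gamma(z)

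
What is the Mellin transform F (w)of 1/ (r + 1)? pi*csc (pi*w)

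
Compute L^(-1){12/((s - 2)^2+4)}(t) 6*exp(2*t)*sin(2*t)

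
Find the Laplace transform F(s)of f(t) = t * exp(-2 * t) (s+2)^(-2)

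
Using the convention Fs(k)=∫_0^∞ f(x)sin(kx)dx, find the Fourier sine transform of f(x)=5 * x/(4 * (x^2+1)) 5 * pi * exp(-k)/8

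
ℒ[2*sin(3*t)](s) 6/(s^2+9)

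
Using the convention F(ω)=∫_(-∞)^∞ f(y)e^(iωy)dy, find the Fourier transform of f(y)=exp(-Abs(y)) 2/(ω^2 + 1)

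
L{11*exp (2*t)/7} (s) 11/ (7*(s - 2))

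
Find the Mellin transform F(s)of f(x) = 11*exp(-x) 11*gamma(s)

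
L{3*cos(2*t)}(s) 3*s/(s^2 + 4)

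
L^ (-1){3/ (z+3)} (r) 3*exp (-3*r)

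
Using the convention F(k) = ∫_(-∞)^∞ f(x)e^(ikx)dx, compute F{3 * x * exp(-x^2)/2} 3 * I * sqrt(pi) * k * exp(-k^2/4)/4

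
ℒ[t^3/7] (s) 6/(7 * s^4)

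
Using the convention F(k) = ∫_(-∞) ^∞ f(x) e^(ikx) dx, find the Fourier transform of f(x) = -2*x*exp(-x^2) -I*sqrt(pi)*k*exp(-k^2/4) 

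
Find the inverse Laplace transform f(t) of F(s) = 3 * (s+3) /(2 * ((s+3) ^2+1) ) 3 * exp(-3 * t) * cos(t) /2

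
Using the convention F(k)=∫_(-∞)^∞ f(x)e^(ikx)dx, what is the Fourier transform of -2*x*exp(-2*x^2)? -sqrt(2)*I*sqrt(pi)*k*exp(-k^2/8)/4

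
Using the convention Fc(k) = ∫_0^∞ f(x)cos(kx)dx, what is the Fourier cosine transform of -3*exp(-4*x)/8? -3/(2*k^2 + 32)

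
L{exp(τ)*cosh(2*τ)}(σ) (σ - 1)/((σ - 1)^2 - 4)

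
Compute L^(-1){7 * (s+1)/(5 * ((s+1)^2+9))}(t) 7 * exp(-t) * cos(3 * t)/5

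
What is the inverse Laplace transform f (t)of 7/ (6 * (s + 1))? 7 * exp (-t)/6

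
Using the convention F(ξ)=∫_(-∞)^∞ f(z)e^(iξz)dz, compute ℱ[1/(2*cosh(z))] pi/(2*cosh(pi*ξ/2))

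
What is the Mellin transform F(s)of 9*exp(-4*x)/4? 9*gamma(s)/(4*2^(2*s))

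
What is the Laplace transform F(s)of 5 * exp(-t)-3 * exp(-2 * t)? 5/(s+1)-3/(s+2)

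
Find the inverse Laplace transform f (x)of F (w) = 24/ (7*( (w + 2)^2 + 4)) 12*exp (-2*x)*sin (2*x)/7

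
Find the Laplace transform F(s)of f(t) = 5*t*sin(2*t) 20*s/(s^2 + 4)^2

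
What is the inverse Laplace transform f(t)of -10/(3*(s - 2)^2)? -10*t*exp(2*t)/3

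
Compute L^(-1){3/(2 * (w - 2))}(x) 3 * exp(2 * x)/2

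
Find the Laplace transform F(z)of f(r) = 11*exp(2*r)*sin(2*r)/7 22/(7*((z - 2)^2 + 4))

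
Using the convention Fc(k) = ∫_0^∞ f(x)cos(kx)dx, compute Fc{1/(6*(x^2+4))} pi*exp(-2*k)/24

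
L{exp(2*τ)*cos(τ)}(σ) (σ - 2)/((σ - 2)^2 + 1)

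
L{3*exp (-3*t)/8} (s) 3/ (8*(s+3))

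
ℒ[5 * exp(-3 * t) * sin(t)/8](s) 5/(8 * ((s + 3)^2 + 1))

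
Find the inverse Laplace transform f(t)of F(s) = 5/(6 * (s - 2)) 5 * exp(2 * t)/6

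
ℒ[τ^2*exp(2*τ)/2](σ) (σ - 2)^(-3)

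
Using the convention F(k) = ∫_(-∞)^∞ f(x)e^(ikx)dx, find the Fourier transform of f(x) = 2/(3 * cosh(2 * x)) pi/(3 * cosh(pi * k/4))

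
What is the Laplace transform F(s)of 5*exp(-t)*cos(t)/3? 5*(s + 1)/(3*((s + 1)^2 + 1))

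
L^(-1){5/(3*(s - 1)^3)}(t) 5*t^2*exp(t)/6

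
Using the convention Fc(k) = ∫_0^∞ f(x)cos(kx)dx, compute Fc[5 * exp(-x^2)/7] 5 * sqrt(pi) * exp(-k^2/4)/14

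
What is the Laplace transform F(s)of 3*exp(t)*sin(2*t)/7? 6/(7*((s - 1)^2+4))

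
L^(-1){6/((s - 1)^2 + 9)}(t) 2 * exp(t) * sin(3 * t)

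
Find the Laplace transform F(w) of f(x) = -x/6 -1/(6*w^2) 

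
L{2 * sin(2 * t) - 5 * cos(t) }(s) 4/(s^2+4) - 5 * s/(s^2+1) 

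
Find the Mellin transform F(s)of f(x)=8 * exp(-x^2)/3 4 * gamma(s/2)/3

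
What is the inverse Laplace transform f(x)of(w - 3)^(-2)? x*exp(3*x)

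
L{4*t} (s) 4/s^2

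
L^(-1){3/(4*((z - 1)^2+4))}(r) 3*exp(r)*sin(2*r)/8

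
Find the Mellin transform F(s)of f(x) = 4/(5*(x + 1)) 4*pi*csc(pi*s)/5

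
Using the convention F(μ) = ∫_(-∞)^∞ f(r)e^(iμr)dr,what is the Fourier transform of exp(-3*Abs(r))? 6/(μ^2 + 9)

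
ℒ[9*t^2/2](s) 9/s^3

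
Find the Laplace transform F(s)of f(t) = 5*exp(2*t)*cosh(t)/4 5*(s - 2)/(4*((s - 2)^2-1))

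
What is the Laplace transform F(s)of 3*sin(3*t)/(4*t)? 3*atan(3/s)/4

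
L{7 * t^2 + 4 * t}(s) 14/s^3 + 4/s^2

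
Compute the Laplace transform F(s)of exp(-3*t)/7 1/(7*(s + 3))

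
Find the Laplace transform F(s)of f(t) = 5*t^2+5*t 10/s^3+5/s^2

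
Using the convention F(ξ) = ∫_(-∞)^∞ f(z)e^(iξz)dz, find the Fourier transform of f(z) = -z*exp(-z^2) -I*sqrt(pi)*ξ*exp(-ξ^2/4)/2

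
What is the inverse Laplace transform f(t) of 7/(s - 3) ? 7*exp(3*t) 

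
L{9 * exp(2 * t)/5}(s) 9/(5 * (s - 2))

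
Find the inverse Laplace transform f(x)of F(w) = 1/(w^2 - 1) sinh(x)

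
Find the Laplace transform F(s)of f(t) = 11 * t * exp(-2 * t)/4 11/(4 * (s + 2)^2)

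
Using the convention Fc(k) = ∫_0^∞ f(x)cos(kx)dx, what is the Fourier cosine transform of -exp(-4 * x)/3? -4/(3 * k^2 + 48)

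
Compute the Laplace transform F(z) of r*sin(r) 2*z/(z^2 + 1) ^2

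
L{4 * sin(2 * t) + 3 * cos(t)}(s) 3 * s/(s^2 + 1) + 8/(s^2 + 4)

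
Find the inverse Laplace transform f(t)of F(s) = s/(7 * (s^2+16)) cos(4 * t)/7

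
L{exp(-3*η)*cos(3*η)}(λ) (λ + 3)/((λ + 3)^2 + 9)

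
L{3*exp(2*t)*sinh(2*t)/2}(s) 3/(s*(s - 4))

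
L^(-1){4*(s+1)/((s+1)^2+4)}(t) 4*exp(-t)*cos(2*t)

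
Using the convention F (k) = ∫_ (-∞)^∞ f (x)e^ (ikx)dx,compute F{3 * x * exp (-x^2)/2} 3 * I * sqrt (pi) * k * exp (-k^2/4)/4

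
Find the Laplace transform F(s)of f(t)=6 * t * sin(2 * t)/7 24 * s/(7 * (s^2 + 4)^2)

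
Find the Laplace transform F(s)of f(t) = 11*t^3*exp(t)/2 33/(s - 1)^4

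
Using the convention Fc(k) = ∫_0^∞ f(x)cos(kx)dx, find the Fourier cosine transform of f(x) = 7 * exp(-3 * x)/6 7/(2 * (k^2 + 9))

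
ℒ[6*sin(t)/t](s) 6*atan(1/s)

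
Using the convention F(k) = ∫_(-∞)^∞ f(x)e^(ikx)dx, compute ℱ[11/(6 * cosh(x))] 11 * pi/(6 * cosh(pi * k/2))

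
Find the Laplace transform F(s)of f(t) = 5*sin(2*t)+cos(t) 10/(s^2+4)+s/(s^2+1)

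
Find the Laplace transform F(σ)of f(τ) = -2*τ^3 -12/σ^4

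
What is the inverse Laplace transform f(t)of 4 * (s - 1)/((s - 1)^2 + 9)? 4 * exp(t) * cos(3 * t)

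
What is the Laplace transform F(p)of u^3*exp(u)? 6/(p - 1)^4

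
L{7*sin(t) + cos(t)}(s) 7/(s^2 + 1) + s/(s^2 + 1)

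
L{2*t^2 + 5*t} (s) 5/s^2 + 4/s^3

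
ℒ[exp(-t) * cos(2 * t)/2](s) (s + 1)/(2 * ((s + 1)^2 + 4))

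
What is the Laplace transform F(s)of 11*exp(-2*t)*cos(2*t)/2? 11*(s + 2)/(2*((s + 2)^2 + 4))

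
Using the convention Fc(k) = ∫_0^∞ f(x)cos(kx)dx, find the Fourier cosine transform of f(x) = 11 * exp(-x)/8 11/(8 * (k^2 + 1))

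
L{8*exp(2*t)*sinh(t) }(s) 8/((s - 2) ^2 - 1) 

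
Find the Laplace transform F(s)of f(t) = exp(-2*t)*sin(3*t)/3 1/((s+2)^2+9)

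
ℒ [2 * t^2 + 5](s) 5/s + 4/s^3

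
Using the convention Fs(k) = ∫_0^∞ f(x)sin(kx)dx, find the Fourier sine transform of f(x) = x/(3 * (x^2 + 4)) pi * exp(-2 * k)/6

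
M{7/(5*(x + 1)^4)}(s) 7*gamma(s)*gamma(4 - s)/30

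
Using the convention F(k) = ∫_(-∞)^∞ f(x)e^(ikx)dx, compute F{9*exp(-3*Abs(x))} 54/(k^2 + 9)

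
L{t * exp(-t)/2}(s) 1/(2 * (s + 1)^2)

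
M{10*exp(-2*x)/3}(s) 10*gamma(s)/(3*2^s)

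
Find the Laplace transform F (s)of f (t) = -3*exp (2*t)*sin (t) -3/ ( (s - 2)^2+1)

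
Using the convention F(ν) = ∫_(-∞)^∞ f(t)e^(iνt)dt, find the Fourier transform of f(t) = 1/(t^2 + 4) pi * exp(-2 * Abs(ν))/2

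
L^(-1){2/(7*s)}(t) 2/7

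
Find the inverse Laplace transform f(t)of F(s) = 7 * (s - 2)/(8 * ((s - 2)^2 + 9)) 7 * exp(2 * t) * cos(3 * t)/8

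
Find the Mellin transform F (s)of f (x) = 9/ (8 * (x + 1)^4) 3 * gamma (s) * gamma (4 - s)/16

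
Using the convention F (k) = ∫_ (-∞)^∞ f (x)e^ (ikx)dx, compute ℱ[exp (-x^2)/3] sqrt (pi)*exp (-k^2/4)/3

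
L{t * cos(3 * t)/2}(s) (s^2 - 9)/(2 * (s^2+9)^2)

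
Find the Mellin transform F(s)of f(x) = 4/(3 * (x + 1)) 4 * pi * csc(pi * s)/3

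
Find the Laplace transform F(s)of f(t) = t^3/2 3/s^4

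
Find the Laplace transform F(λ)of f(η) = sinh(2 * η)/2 1/(λ^2 - 4)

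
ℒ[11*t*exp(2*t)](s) 11/(s - 2)^2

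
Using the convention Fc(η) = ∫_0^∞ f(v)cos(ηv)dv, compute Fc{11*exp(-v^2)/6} 11*sqrt(pi)*exp(-η^2/4)/12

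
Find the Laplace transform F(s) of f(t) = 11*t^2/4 11/(2*s^3) 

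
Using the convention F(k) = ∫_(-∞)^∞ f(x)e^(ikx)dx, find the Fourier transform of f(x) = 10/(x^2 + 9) 10 * pi * exp(-3 * Abs(k))/3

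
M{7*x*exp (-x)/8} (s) 7*gamma (s + 1)/8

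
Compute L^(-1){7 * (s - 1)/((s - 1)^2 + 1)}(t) 7 * exp(t) * cos(t)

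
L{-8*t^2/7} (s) -16/ (7*s^3)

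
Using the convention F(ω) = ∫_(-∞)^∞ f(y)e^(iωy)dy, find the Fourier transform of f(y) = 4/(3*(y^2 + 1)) 4*pi*exp(-Abs(ω))/3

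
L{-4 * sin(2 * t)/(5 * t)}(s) -4 * atan(2/s)/5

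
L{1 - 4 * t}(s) 1/s - 4/s^2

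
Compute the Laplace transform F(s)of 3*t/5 3/(5*s^2)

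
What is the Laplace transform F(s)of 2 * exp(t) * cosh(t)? 2 * (s - 1)/(s * (s - 2))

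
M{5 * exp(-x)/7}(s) 5 * gamma(s)/7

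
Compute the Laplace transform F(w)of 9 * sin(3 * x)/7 27/(7 * (w^2+9))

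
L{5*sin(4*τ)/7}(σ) 20/(7*(σ^2 + 16))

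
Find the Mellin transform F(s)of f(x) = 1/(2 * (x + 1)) pi * csc(pi * s)/2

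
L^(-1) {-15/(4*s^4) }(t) -5*t^3/8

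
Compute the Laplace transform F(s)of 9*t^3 54/s^4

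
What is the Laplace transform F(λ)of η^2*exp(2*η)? 2/(λ - 2)^3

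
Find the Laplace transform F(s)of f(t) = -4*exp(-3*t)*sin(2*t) -8/((s + 3)^2 + 4)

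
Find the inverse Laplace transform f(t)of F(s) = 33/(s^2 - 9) 11*sinh(3*t)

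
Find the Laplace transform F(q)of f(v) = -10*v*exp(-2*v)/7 -10/(7*(q + 2)^2)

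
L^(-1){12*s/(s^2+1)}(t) 12*cos(t)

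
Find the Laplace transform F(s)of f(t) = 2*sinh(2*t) 4/(s^2 - 4)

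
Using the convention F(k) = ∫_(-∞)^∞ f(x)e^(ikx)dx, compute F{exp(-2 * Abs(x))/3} 4/(3 * (k^2 + 4))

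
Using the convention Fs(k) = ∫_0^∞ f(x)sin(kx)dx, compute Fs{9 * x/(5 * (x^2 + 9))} 9 * pi * exp(-3 * k)/10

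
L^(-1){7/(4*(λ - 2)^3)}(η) 7*η^2*exp(2*η)/8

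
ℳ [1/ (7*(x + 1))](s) pi*csc (pi*s)/7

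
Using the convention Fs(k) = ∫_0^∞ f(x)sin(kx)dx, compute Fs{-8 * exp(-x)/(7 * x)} -8 * atan(k)/7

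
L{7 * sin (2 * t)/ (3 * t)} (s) 7 * atan (2/s)/3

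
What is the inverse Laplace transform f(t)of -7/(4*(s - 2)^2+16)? -7*exp(2*t)*sin(2*t)/8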